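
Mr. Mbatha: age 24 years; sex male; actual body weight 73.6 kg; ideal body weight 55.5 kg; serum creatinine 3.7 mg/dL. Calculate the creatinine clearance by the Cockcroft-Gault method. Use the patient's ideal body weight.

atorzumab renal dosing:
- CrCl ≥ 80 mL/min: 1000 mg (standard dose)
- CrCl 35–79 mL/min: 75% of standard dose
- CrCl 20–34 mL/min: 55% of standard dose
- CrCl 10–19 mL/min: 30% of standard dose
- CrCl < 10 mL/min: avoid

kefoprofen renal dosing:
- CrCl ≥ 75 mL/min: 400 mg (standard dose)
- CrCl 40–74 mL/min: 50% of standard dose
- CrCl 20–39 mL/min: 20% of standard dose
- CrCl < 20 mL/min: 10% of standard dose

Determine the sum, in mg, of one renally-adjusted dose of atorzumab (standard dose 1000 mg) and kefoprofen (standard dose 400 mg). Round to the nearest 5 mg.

CrCl = (140 − 24) × 55.5 / (72 × 3.7) = 6438.0 / 266.40 ≈ 24.2 mL/min
CrCl ≈ 24 mL/min.
atorzumab: 20–34 mL/min → 55% of 1000 mg = 550 mg.
kefoprofen: 20–39 mL/min → 20% of 400 mg = 80 mg.
Total = 550 + 80 = 630 mg.

630 mg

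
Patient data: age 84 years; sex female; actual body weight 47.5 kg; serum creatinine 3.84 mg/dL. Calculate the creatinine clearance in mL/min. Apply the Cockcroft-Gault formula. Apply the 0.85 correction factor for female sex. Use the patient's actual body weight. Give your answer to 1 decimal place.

8.2 mL/min

CrCl = (140 − 84) × 47.5 / (72 × 3.84) × 0.85 = 2660.0 / 276.48 × 0.85 ≈ 8.2 mL/min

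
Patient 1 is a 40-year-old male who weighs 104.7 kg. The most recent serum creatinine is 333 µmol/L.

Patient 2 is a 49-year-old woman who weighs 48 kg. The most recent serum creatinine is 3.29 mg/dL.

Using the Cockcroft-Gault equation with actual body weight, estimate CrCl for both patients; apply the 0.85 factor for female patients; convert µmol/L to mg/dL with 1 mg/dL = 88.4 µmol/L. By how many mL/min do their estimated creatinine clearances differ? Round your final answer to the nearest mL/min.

Patient 1: SCr = 333 / 88.4 = 3.767 mg/dL
Patient 1: CrCl = (140 − 40) × 104.7 / (72 × 3.767) = 10470.0 / 271.22 ≈ 38.6 mL/min
Patient 2: CrCl = (140 − 49) × 48 / (72 × 3.29) × 0.85 = 4368.0 / 236.88 × 0.85 ≈ 15.7 mL/min
|38.6 − 15.7| = 22.9 mL/min

23 mL/min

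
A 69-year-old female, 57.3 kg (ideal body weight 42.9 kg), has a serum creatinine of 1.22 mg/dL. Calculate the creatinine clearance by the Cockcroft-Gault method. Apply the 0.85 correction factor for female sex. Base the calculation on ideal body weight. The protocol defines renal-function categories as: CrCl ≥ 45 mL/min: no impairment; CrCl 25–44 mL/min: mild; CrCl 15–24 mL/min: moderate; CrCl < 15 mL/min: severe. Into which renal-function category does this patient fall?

mild

CrCl = (140 − 69) × 42.9 / (72 × 1.22) × 0.85 = 3045.9 / 87.84 × 0.85 ≈ 29.5 mL/min
29 mL/min falls in the 'mild' range.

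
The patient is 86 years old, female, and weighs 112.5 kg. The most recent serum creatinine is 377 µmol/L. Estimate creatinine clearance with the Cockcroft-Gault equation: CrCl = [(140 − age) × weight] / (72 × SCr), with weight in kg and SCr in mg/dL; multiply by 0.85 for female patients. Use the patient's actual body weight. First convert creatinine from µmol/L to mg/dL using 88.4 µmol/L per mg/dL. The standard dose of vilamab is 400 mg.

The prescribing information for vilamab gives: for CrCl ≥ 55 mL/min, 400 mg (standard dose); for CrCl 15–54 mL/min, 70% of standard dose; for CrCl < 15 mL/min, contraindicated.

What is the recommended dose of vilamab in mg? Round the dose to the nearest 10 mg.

280 mg

SCr = 377 / 88.4 = 4.265 mg/dL
CrCl = (140 − 86) × 112.5 / (72 × 4.265) × 0.85 = 6075.0 / 307.08 × 0.85 ≈ 16.8 mL/min
CrCl ≈ 17 mL/min → bracket 15–54 mL/min.
70% of 400 mg = 280 mg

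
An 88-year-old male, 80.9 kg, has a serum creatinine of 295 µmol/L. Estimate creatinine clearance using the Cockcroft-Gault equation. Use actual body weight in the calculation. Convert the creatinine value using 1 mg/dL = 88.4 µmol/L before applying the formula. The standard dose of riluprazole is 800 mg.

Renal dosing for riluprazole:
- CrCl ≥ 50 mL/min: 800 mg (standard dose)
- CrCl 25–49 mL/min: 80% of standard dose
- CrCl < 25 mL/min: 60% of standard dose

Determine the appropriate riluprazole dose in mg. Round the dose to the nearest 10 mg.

SCr = 295 / 88.4 = 3.337 mg/dL
CrCl = (140 − 88) × 80.9 / (72 × 3.337) = 4206.8 / 240.26 ≈ 17.5 mL/min
CrCl ≈ 18 mL/min → bracket < 25 mL/min.
60% of 800 mg = 480 mg

480 mg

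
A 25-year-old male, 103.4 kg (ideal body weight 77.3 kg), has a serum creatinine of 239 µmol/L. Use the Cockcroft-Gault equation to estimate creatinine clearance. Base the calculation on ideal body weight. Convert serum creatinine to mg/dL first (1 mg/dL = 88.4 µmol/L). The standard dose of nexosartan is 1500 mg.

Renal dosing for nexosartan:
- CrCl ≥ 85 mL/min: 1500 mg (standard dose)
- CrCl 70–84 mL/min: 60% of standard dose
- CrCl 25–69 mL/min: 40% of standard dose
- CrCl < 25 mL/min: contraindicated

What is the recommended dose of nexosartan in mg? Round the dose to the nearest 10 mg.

SCr = 239 / 88.4 = 2.704 mg/dL
CrCl = (140 − 25) × 77.3 / (72 × 2.704) = 8889.5 / 194.69 ≈ 45.7 mL/min
CrCl ≈ 46 mL/min → bracket 25–69 mL/min.
40% of 1500 mg = 600 mg

600 mg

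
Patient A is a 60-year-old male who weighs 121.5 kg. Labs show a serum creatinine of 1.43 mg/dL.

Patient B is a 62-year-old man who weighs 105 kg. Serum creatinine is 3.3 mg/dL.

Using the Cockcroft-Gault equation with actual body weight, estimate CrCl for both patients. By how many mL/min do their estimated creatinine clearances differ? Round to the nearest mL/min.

60 mL/min

Patient A: CrCl = (140 − 60) × 121.5 / (72 × 1.43) = 9720.0 / 102.96 ≈ 94.4 mL/min
Patient B: CrCl = (140 − 62) × 105 / (72 × 3.3) = 8190.0 / 237.60 ≈ 34.5 mL/min
|94.4 − 34.5| = 59.9 mL/min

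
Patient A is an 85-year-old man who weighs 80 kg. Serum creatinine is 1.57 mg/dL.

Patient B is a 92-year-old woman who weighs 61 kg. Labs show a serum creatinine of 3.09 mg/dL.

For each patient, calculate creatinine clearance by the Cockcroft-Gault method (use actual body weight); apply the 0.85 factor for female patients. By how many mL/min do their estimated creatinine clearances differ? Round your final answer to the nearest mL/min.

Patient A: CrCl = (140 − 85) × 80 / (72 × 1.57) = 4400.0 / 113.04 ≈ 38.9 mL/min
Patient B: CrCl = (140 − 92) × 61 / (72 × 3.09) × 0.85 = 2928.0 / 222.48 × 0.85 ≈ 11.2 mL/min
|38.9 − 11.2| = 27.7 mL/min

28 mL/min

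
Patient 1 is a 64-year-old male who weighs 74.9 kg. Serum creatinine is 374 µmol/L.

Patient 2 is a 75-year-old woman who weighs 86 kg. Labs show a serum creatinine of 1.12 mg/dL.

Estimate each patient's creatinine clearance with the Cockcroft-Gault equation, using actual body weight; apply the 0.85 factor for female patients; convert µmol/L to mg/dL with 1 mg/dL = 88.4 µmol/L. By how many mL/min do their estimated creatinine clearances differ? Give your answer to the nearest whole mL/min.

Patient 1: SCr = 374 / 88.4 = 4.231 mg/dL
Patient 1: CrCl = (140 − 64) × 74.9 / (72 × 4.231) = 5692.4 / 304.63 ≈ 18.7 mL/min
Patient 2: CrCl = (140 − 75) × 86 / (72 × 1.12) × 0.85 = 5590.0 / 80.64 × 0.85 ≈ 58.9 mL/min
|18.7 − 58.9| = 40.2 mL/min

40 mL/min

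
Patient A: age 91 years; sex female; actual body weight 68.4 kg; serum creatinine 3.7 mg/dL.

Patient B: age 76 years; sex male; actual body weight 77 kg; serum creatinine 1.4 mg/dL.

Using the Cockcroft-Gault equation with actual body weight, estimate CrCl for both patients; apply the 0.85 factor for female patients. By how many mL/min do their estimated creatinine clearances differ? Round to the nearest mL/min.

38 mL/min

Patient A: CrCl = (140 − 91) × 68.4 / (72 × 3.7) × 0.85 = 3351.6 / 266.40 × 0.85 ≈ 10.7 mL/min
Patient B: CrCl = (140 − 76) × 77 / (72 × 1.4) = 4928.0 / 100.80 ≈ 48.9 mL/min
|10.7 − 48.9| = 38.2 mL/min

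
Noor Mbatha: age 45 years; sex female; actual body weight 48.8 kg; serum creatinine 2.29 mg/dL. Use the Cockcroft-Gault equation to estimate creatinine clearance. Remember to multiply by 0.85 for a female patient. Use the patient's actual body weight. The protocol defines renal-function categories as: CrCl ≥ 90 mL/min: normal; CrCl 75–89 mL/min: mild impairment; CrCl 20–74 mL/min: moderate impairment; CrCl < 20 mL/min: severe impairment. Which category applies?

moderate impairment

CrCl = (140 − 45) × 48.8 / (72 × 2.29) × 0.85 = 4636.0 / 164.88 × 0.85 ≈ 23.9 mL/min
24 mL/min falls in the 'moderate impairment' range.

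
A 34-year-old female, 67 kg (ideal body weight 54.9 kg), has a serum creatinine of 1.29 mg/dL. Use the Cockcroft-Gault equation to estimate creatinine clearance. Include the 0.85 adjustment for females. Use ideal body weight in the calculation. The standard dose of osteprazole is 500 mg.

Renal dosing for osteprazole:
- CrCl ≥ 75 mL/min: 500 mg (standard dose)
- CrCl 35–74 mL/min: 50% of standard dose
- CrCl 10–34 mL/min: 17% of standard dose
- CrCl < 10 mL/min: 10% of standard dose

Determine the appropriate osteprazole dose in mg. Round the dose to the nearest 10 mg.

CrCl = (140 − 34) × 54.9 / (72 × 1.29) × 0.85 = 5819.4 / 92.88 × 0.85 ≈ 53.3 mL/min
CrCl ≈ 53 mL/min → bracket 35–74 mL/min.
50% of 500 mg = 250 mg

250 mg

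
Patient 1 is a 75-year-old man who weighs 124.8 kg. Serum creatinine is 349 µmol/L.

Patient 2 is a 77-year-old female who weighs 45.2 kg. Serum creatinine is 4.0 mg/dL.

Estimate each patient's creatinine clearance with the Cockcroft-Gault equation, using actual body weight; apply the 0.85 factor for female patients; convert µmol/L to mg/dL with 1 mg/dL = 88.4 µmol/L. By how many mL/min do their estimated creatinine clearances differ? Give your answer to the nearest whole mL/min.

Patient 1: SCr = 349 / 88.4 = 3.948 mg/dL
Patient 1: CrCl = (140 − 75) × 124.8 / (72 × 3.948) = 8112.0 / 284.26 ≈ 28.5 mL/min
Patient 2: CrCl = (140 − 77) × 45.2 / (72 × 4) × 0.85 = 2847.6 / 288.00 × 0.85 ≈ 8.4 mL/min
|28.5 − 8.4| = 20.1 mL/min

20 mL/min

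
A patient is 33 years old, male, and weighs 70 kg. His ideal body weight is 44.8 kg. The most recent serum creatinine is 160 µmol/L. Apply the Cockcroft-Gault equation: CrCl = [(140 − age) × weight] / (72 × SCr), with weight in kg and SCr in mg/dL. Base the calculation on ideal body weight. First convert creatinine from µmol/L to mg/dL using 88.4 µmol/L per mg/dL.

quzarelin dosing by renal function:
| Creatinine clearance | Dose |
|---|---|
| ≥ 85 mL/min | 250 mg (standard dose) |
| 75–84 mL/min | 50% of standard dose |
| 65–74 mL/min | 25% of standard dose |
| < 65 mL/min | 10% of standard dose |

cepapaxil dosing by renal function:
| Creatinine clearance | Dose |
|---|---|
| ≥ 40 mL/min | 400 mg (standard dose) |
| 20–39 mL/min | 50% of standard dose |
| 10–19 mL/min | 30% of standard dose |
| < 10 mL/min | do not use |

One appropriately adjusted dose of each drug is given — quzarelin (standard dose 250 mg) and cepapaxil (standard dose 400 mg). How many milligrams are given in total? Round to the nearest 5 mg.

SCr = 160 / 88.4 = 1.81 mg/dL
CrCl = (140 − 33) × 44.8 / (72 × 1.81) = 4793.6 / 130.32 ≈ 36.8 mL/min
CrCl ≈ 37 mL/min.
quzarelin: < 65 mL/min → 10% of 250 mg = 25 mg.
cepapaxil: 20–39 mL/min → 50% of 400 mg = 200 mg.
Total = 25 + 200 = 225 mg.

225 mg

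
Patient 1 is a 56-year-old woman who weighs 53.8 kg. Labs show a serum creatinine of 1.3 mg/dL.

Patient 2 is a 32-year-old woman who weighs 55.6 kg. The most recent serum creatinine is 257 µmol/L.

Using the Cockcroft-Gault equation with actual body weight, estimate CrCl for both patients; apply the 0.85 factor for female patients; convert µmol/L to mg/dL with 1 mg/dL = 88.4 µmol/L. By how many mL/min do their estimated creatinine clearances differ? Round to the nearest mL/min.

Patient 1: CrCl = (140 − 56) × 53.8 / (72 × 1.3) × 0.85 = 4519.2 / 93.60 × 0.85 ≈ 41.0 mL/min
Patient 2: SCr = 257 / 88.4 = 2.907 mg/dL
Patient 2: CrCl = (140 − 32) × 55.6 / (72 × 2.907) × 0.85 = 6004.8 / 209.30 × 0.85 ≈ 24.4 mL/min
|41.0 − 24.4| = 16.6 mL/min

17 mL/min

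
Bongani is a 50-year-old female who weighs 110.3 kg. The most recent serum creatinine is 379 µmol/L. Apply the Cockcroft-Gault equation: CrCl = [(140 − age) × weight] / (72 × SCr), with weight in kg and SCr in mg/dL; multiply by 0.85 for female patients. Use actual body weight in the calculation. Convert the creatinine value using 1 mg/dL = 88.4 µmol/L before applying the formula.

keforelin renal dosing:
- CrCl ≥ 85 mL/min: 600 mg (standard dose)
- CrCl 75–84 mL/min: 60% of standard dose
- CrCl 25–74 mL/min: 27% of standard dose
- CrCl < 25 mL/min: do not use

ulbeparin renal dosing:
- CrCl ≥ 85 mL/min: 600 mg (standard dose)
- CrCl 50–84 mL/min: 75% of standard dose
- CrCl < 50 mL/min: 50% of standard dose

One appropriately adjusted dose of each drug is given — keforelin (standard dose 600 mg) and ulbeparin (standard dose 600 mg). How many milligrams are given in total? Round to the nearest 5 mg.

460 mg

SCr = 379 / 88.4 = 4.287 mg/dL
CrCl = (140 − 50) × 110.3 / (72 × 4.287) × 0.85 = 9927.0 / 308.66 × 0.85 ≈ 27.3 mL/min
CrCl ≈ 27 mL/min.
keforelin: 25–74 mL/min → 27% of 600 mg = 162 mg.
ulbeparin: < 50 mL/min → 50% of 600 mg = 300 mg.
Total = 162 + 300 = 462 mg.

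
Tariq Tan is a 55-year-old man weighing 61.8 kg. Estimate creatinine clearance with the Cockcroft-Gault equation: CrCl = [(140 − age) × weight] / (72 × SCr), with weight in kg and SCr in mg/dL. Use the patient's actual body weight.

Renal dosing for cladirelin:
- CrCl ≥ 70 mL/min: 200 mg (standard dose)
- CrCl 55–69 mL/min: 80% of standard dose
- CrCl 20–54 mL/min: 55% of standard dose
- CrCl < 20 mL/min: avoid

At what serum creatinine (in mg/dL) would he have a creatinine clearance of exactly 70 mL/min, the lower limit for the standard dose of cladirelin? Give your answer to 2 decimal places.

Standard dose requires CrCl ≥ 70 mL/min.
Set (140 − 55) × 61.8 / (72 × SCr) = 70
SCr = (140 − 55) × 61.8 / (72 × 70) = 1.042 mg/dL

1.04 mg/dL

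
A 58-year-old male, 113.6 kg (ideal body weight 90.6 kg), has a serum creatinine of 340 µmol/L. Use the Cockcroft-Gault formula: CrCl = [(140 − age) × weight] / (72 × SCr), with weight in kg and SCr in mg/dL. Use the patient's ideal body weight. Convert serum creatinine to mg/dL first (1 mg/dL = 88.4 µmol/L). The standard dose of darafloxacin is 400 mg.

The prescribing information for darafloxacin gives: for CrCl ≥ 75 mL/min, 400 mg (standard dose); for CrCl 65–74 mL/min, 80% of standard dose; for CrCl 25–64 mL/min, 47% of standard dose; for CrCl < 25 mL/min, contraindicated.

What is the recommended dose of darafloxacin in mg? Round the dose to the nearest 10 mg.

SCr = 340 / 88.4 = 3.846 mg/dL
CrCl = (140 − 58) × 90.6 / (72 × 3.846) = 7429.2 / 276.91 ≈ 26.8 mL/min
CrCl ≈ 27 mL/min → bracket 25–64 mL/min.
47% of 400 mg = 188 mg → 190 mg

190 mg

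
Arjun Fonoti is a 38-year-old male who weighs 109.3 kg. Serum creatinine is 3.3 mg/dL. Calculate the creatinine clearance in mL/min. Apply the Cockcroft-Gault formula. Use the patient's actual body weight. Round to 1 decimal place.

CrCl = (140 − 38) × 109.3 / (72 × 3.3) = 11148.6 / 237.60 ≈ 46.9 mL/min

46.9 mL/min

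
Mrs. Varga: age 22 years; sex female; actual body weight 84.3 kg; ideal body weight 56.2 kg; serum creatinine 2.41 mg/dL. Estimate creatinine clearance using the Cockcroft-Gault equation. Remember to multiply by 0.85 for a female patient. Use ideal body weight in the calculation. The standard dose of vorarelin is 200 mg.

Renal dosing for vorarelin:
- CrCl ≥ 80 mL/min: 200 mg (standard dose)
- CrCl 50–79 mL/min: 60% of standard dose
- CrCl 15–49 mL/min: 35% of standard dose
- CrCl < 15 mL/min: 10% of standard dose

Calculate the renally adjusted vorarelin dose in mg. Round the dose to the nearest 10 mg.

CrCl = (140 − 22) × 56.2 / (72 × 2.41) × 0.85 = 6631.6 / 173.52 × 0.85 ≈ 32.5 mL/min
CrCl ≈ 32 mL/min → bracket 15–49 mL/min.
35% of 200 mg = 70 mg

70 mg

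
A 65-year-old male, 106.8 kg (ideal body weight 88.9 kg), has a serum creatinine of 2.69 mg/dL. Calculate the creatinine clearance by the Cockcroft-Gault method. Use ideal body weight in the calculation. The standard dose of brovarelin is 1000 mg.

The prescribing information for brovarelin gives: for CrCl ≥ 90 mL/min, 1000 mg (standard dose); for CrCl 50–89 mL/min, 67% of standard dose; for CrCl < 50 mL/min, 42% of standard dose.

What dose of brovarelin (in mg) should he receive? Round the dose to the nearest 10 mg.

420 mg

CrCl = (140 − 65) × 88.9 / (72 × 2.69) = 6667.5 / 193.68 ≈ 34.4 mL/min
CrCl ≈ 34 mL/min → bracket < 50 mL/min.
42% of 1000 mg = 420 mg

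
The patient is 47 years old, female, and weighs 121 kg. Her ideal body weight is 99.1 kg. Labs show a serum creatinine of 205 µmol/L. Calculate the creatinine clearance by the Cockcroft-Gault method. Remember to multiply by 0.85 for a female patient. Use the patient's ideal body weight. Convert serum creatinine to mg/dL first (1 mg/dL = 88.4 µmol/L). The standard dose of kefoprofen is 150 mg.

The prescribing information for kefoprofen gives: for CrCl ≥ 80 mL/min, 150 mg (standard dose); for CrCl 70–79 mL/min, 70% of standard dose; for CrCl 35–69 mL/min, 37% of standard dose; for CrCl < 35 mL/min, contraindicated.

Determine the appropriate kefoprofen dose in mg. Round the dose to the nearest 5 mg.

SCr = 205 / 88.4 = 2.319 mg/dL
CrCl = (140 − 47) × 99.1 / (72 × 2.319) × 0.85 = 9216.3 / 166.97 × 0.85 ≈ 46.9 mL/min
CrCl ≈ 47 mL/min → bracket 35–69 mL/min.
37% of 150 mg = 55.5 mg → 55 mg

55 mg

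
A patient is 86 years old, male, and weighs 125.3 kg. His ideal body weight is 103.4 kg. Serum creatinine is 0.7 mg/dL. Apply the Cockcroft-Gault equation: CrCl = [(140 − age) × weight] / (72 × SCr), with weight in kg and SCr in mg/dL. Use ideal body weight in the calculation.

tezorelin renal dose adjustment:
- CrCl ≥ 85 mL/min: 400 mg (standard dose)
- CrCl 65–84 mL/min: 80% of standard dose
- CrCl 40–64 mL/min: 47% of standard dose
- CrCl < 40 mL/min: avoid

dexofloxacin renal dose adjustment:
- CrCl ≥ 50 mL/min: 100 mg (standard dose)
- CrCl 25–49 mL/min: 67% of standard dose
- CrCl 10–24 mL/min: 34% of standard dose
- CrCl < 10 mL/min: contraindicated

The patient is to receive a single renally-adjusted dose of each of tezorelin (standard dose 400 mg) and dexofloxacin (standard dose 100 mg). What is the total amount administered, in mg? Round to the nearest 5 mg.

CrCl = (140 − 86) × 103.4 / (72 × 0.7) = 5583.6 / 50.40 ≈ 110.8 mL/min
CrCl ≈ 111 mL/min.
tezorelin: ≥ 85 mL/min → 100% of 400 mg = 400 mg.
dexofloxacin: ≥ 50 mL/min → 100% of 100 mg = 100 mg.
Total = 400 + 100 = 500 mg.

500 mg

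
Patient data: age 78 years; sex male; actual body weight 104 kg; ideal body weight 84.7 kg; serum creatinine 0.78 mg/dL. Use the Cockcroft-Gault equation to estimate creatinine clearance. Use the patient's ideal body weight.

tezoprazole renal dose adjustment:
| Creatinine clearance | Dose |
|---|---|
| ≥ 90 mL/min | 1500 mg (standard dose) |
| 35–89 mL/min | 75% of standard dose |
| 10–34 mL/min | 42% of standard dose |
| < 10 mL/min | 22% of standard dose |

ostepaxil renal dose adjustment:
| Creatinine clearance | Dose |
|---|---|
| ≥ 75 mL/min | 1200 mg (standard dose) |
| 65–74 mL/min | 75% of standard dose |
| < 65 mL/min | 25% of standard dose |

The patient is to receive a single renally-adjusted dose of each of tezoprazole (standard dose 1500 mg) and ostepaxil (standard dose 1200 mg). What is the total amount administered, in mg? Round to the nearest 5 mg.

CrCl = (140 − 78) × 84.7 / (72 × 0.78) = 5251.4 / 56.16 ≈ 93.5 mL/min
CrCl ≈ 94 mL/min.
tezoprazole: ≥ 90 mL/min → 100% of 1500 mg = 1500 mg.
ostepaxil: ≥ 75 mL/min → 100% of 1200 mg = 1200 mg.
Total = 1500 + 1200 = 2700 mg.

2700 mg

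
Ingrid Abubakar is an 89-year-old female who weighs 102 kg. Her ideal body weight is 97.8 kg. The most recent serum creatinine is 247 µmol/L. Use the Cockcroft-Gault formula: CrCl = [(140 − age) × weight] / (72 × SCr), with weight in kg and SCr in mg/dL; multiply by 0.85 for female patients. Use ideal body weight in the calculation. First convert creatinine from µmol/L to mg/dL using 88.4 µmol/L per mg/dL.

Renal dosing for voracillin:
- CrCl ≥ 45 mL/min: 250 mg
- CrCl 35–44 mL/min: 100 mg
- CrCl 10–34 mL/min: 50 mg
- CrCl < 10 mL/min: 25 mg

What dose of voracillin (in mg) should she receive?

50 mg

SCr = 247 / 88.4 = 2.794 mg/dL
CrCl = (140 − 89) × 97.8 / (72 × 2.794) × 0.85 = 4987.8 / 201.17 × 0.85 ≈ 21.1 mL/min
CrCl ≈ 21 mL/min → bracket 10–34 mL/min.
Dose for this bracket: 50 mg.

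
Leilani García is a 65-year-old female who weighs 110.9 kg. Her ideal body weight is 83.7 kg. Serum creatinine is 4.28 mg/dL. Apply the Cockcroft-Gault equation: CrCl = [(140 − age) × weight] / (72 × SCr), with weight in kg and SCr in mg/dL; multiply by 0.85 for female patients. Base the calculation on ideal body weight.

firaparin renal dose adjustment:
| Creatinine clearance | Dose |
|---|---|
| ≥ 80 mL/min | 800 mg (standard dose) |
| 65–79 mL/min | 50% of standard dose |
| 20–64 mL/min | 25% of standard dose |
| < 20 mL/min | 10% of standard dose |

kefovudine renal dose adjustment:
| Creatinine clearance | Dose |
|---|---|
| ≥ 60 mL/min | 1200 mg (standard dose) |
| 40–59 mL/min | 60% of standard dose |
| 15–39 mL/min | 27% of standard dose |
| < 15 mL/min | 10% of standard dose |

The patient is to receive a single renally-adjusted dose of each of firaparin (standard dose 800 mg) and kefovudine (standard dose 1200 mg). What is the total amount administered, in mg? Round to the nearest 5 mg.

CrCl = (140 − 65) × 83.7 / (72 × 4.28) × 0.85 = 6277.5 / 308.16 × 0.85 ≈ 17.3 mL/min
CrCl ≈ 17 mL/min.
firaparin: < 20 mL/min → 10% of 800 mg = 80 mg.
kefovudine: 15–39 mL/min → 27% of 1200 mg = 324 mg.
Total = 80 + 324 = 404 mg.

405 mg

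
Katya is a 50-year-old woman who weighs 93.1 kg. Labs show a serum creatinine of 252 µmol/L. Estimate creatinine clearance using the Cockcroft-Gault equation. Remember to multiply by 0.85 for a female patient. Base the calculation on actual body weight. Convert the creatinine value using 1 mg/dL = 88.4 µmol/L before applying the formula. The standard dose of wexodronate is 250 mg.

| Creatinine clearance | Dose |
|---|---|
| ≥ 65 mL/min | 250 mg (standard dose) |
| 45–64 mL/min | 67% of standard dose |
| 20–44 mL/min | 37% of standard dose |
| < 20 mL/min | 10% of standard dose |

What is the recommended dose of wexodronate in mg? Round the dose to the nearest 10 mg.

90 mg

SCr = 252 / 88.4 = 2.851 mg/dL
CrCl = (140 − 50) × 93.1 / (72 × 2.851) × 0.85 = 8379.0 / 205.27 × 0.85 ≈ 34.7 mL/min
CrCl ≈ 35 mL/min → bracket 20–44 mL/min.
37% of 250 mg = 92.5 mg → 90 mg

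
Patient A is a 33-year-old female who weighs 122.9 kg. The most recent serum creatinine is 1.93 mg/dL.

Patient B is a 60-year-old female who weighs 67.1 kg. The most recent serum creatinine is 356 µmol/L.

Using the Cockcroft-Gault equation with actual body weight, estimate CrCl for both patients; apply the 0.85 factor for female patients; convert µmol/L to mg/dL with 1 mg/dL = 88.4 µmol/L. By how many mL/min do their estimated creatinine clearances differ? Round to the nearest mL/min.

Patient A: CrCl = (140 − 33) × 122.9 / (72 × 1.93) × 0.85 = 13150.3 / 138.96 × 0.85 ≈ 80.4 mL/min
Patient B: SCr = 356 / 88.4 = 4.027 mg/dL
Patient B: CrCl = (140 − 60) × 67.1 / (72 × 4.027) × 0.85 = 5368.0 / 289.94 × 0.85 ≈ 15.7 mL/min
|80.4 − 15.7| = 64.7 mL/min

65 mL/min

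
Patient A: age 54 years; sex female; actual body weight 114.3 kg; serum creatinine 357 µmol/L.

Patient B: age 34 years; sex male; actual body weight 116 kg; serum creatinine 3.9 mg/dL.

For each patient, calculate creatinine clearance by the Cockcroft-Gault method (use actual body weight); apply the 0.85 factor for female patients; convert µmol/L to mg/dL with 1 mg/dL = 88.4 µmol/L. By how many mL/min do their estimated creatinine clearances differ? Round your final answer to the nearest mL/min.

15 mL/min

Patient A: SCr = 357 / 88.4 = 4.038 mg/dL
Patient A: CrCl = (140 − 54) × 114.3 / (72 × 4.038) × 0.85 = 9829.8 / 290.74 × 0.85 ≈ 28.7 mL/min
Patient B: CrCl = (140 − 34) × 116 / (72 × 3.9) = 12296.0 / 280.80 ≈ 43.8 mL/min
|28.7 − 43.8| = 15.1 mL/min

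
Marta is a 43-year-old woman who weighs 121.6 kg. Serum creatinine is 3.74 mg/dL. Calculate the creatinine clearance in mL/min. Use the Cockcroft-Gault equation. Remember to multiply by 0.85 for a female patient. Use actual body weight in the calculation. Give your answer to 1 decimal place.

CrCl = (140 − 43) × 121.6 / (72 × 3.74) × 0.85 = 11795.2 / 269.28 × 0.85 ≈ 37.2 mL/min

37.2 mL/min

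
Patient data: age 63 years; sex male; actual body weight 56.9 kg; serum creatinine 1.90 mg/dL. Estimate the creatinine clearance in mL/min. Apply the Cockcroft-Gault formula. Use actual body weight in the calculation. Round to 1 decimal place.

CrCl = (140 − 63) × 56.9 / (72 × 1.9) = 4381.3 / 136.80 ≈ 32.0 mL/min

32.0 mL/min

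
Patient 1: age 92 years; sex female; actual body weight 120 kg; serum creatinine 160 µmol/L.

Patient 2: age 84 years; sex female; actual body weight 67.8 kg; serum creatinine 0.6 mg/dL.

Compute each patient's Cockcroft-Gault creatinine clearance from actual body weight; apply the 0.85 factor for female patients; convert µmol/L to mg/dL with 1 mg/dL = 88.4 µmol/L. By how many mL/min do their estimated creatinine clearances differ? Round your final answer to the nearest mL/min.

37 mL/min

Patient 1: SCr = 160 / 88.4 = 1.81 mg/dL
Patient 1: CrCl = (140 − 92) × 120 / (72 × 1.81) × 0.85 = 5760.0 / 130.32 × 0.85 ≈ 37.6 mL/min
Patient 2: CrCl = (140 − 84) × 67.8 / (72 × 0.6) × 0.85 = 3796.8 / 43.20 × 0.85 ≈ 74.7 mL/min
|37.6 − 74.7| = 37.1 mL/min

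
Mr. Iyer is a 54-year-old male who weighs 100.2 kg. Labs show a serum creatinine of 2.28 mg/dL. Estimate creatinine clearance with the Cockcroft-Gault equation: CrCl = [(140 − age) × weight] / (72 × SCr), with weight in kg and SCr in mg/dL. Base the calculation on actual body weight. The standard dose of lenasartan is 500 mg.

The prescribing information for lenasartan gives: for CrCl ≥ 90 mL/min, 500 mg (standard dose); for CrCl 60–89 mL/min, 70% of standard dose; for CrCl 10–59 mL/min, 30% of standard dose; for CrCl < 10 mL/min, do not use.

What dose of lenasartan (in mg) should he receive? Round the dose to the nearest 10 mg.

150 mg

CrCl = (140 − 54) × 100.2 / (72 × 2.28) = 8617.2 / 164.16 ≈ 52.5 mL/min
CrCl ≈ 52 mL/min → bracket 10–59 mL/min.
30% of 500 mg = 150 mg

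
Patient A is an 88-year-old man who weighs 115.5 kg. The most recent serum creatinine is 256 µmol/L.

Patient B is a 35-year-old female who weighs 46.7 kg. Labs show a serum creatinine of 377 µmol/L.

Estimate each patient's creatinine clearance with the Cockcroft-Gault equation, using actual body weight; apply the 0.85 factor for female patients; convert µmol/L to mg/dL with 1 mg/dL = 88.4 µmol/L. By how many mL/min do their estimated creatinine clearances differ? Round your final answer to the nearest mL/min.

15 mL/min

Patient A: SCr = 256 / 88.4 = 2.896 mg/dL
Patient A: CrCl = (140 − 88) × 115.5 / (72 × 2.896) = 6006.0 / 208.51 ≈ 28.8 mL/min
Patient B: SCr = 377 / 88.4 = 4.265 mg/dL
Patient B: CrCl = (140 − 35) × 46.7 / (72 × 4.265) × 0.85 = 4903.5 / 307.08 × 0.85 ≈ 13.6 mL/min
|28.8 − 13.6| = 15.2 mL/min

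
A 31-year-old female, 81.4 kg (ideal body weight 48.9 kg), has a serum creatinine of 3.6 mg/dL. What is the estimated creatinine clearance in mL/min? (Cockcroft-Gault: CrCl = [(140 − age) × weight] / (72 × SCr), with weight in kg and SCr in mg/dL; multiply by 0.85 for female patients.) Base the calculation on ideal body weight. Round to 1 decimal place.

17.5 mL/min

CrCl = (140 − 31) × 48.9 / (72 × 3.6) × 0.85 = 5330.1 / 259.20 × 0.85 ≈ 17.5 mL/min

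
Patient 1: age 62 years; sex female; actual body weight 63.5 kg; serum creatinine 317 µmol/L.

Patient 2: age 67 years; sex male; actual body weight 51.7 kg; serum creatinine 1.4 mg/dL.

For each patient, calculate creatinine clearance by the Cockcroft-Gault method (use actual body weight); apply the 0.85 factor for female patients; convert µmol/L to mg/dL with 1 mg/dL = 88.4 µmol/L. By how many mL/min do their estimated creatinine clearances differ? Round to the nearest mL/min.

21 mL/min

Patient 1: SCr = 317 / 88.4 = 3.586 mg/dL
Patient 1: CrCl = (140 − 62) × 63.5 / (72 × 3.586) × 0.85 = 4953.0 / 258.19 × 0.85 ≈ 16.3 mL/min
Patient 2: CrCl = (140 − 67) × 51.7 / (72 × 1.4) = 3774.1 / 100.80 ≈ 37.4 mL/min
|16.3 − 37.4| = 21.1 mL/min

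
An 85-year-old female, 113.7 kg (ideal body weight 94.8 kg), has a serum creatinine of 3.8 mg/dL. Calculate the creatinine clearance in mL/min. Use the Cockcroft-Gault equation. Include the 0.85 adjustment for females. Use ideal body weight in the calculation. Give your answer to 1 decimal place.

CrCl = (140 − 85) × 94.8 / (72 × 3.8) × 0.85 = 5214.0 / 273.60 × 0.85 ≈ 16.2 mL/min

16.2 mL/min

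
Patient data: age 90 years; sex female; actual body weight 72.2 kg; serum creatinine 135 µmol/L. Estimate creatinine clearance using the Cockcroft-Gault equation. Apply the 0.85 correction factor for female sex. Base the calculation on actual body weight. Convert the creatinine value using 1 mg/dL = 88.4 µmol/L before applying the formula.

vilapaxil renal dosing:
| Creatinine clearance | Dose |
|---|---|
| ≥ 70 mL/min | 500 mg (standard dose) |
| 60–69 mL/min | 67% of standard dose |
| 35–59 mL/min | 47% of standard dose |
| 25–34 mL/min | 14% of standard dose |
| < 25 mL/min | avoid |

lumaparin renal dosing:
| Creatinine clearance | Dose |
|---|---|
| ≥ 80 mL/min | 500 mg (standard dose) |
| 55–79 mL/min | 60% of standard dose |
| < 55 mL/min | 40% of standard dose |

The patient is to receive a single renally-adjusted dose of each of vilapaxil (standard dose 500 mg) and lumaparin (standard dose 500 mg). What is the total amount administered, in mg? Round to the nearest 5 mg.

SCr = 135 / 88.4 = 1.527 mg/dL
CrCl = (140 − 90) × 72.2 / (72 × 1.527) × 0.85 = 3610.0 / 109.94 × 0.85 ≈ 27.9 mL/min
CrCl ≈ 28 mL/min.
vilapaxil: 25–34 mL/min → 14% of 500 mg = 70 mg.
lumaparin: < 55 mL/min → 40% of 500 mg = 200 mg.
Total = 70 + 200 = 270 mg.

270 mg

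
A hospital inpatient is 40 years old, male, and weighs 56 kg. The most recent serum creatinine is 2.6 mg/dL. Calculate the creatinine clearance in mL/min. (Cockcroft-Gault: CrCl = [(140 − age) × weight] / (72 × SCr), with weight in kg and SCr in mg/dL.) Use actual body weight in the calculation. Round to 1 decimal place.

CrCl = (140 − 40) × 56 / (72 × 2.6) = 5600.0 / 187.20 ≈ 29.9 mL/min

29.9 mL/min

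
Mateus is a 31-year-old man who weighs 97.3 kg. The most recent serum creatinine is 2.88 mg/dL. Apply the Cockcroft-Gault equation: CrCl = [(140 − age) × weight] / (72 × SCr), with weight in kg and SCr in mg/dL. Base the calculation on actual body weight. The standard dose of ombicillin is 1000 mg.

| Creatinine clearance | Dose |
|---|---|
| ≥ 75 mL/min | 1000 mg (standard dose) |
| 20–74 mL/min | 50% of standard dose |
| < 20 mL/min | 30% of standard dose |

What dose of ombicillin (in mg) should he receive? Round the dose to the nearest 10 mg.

CrCl = (140 − 31) × 97.3 / (72 × 2.88) = 10605.7 / 207.36 ≈ 51.1 mL/min
CrCl ≈ 51 mL/min → bracket 20–74 mL/min.
50% of 1000 mg = 500 mg

500 mg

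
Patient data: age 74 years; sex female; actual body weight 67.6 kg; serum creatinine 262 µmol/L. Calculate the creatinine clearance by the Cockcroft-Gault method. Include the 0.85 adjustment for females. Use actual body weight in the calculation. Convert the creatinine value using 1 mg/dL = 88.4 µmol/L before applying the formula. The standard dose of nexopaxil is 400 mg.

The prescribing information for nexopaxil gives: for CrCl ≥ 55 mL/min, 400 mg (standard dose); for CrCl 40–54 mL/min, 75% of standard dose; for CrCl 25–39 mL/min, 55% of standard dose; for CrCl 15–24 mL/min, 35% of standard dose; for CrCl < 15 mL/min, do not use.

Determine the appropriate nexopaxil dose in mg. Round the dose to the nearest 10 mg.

SCr = 262 / 88.4 = 2.964 mg/dL
CrCl = (140 − 74) × 67.6 / (72 × 2.964) × 0.85 = 4461.6 / 213.41 × 0.85 ≈ 17.8 mL/min
CrCl ≈ 18 mL/min → bracket 15–24 mL/min.
35% of 400 mg = 140 mg

140 mg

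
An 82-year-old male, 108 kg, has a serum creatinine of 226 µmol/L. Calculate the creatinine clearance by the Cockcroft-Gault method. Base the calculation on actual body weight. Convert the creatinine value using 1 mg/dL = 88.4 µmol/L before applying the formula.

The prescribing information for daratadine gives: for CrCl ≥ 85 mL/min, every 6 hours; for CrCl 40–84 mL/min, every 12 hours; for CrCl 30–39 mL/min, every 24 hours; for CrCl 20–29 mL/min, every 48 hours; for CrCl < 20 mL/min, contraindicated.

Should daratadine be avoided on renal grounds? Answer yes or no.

no

SCr = 226 / 88.4 = 2.557 mg/dL
CrCl = (140 − 82) × 108 / (72 × 2.557) = 6264.0 / 184.10 ≈ 34.0 mL/min
CrCl ≈ 34 mL/min, which is ≥ 20 mL/min.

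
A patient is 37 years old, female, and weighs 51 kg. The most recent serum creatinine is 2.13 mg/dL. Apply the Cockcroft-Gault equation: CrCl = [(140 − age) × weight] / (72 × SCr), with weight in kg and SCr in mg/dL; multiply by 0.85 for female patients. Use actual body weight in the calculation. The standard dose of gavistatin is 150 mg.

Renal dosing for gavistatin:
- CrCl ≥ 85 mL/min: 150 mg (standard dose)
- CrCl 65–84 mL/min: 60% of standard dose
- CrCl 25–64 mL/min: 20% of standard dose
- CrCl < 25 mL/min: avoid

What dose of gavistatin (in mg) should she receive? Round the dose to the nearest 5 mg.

CrCl = (140 − 37) × 51 / (72 × 2.13) × 0.85 = 5253.0 / 153.36 × 0.85 ≈ 29.1 mL/min
CrCl ≈ 29 mL/min → bracket 25–64 mL/min.
20% of 150 mg = 30 mg

30 mg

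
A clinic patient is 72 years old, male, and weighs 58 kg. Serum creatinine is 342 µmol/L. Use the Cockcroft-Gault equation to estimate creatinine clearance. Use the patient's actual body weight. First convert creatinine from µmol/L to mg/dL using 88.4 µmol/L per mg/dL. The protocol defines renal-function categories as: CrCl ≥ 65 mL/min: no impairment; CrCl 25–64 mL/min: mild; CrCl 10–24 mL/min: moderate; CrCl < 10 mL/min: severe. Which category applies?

SCr = 342 / 88.4 = 3.869 mg/dL
CrCl = (140 − 72) × 58 / (72 × 3.869) = 3944.0 / 278.57 ≈ 14.2 mL/min
14 mL/min falls in the 'moderate' range.

moderate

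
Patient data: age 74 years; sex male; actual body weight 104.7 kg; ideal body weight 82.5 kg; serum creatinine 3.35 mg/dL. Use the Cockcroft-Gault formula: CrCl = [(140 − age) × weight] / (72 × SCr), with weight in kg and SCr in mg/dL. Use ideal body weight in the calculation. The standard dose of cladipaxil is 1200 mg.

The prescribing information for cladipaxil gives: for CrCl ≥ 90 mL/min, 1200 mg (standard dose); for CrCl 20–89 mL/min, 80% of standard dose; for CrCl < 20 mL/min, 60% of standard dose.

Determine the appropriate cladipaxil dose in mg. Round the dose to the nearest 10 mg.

960 mg

CrCl = (140 − 74) × 82.5 / (72 × 3.35) = 5445.0 / 241.20 ≈ 22.6 mL/min
CrCl ≈ 23 mL/min → bracket 20–89 mL/min.
80% of 1200 mg = 960 mg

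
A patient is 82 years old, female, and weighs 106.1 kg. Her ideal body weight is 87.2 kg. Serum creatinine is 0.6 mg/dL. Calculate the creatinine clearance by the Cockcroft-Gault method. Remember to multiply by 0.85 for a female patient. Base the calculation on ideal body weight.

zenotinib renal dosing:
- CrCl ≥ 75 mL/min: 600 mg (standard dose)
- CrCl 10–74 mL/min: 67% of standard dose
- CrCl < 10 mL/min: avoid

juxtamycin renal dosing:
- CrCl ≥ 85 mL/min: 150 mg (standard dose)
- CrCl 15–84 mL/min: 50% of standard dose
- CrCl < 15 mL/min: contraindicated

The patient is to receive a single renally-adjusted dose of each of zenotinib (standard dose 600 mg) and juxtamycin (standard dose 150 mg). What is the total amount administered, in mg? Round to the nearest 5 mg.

CrCl = (140 − 82) × 87.2 / (72 × 0.6) × 0.85 = 5057.6 / 43.20 × 0.85 ≈ 99.5 mL/min
CrCl ≈ 100 mL/min.
zenotinib: ≥ 75 mL/min → 100% of 600 mg = 600 mg.
juxtamycin: ≥ 85 mL/min → 100% of 150 mg = 150 mg.
Total = 600 + 150 = 750 mg.

750 mg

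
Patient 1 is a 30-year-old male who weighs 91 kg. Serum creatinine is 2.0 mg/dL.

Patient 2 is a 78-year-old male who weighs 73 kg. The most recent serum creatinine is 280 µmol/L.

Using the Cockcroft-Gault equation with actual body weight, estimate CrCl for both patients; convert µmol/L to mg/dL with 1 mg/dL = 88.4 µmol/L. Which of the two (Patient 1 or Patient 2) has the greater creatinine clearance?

Patient 1

Patient 1: CrCl = (140 − 30) × 91 / (72 × 2) = 10010.0 / 144.00 ≈ 69.5 mL/min
Patient 2: SCr = 280 / 88.4 = 3.167 mg/dL
Patient 2: CrCl = (140 − 78) × 73 / (72 × 3.167) = 4526.0 / 228.02 ≈ 19.8 mL/min
69.5 vs 19.8 mL/min → Patient 1 is higher.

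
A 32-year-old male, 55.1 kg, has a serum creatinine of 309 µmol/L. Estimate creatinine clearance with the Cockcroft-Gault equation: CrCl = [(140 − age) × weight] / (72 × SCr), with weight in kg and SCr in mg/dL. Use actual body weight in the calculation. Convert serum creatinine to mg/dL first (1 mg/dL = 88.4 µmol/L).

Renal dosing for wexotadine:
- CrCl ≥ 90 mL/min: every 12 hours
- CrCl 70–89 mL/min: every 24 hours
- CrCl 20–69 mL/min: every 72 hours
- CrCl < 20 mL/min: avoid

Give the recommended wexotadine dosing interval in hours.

SCr = 309 / 88.4 = 3.495 mg/dL
CrCl = (140 − 32) × 55.1 / (72 × 3.495) = 5950.8 / 251.64 ≈ 23.6 mL/min
CrCl ≈ 24 mL/min → bracket 20–69 mL/min → every 72 hours.

every 72 hours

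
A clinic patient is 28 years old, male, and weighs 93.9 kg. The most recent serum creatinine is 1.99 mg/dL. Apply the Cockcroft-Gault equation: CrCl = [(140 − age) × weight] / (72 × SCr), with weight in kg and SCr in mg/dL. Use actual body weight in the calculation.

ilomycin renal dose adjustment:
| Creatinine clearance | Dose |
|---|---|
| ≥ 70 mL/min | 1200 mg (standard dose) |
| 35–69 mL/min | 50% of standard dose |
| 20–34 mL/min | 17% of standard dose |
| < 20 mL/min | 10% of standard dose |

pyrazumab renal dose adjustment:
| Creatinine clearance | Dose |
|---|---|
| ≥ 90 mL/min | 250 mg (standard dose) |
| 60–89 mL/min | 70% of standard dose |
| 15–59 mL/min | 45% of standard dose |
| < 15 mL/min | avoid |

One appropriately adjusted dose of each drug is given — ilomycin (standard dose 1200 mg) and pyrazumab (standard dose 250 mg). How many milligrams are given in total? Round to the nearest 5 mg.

CrCl = (140 − 28) × 93.9 / (72 × 1.99) = 10516.8 / 143.28 ≈ 73.4 mL/min
CrCl ≈ 73 mL/min.
ilomycin: ≥ 70 mL/min → 100% of 1200 mg = 1200 mg.
pyrazumab: 60–89 mL/min → 70% of 250 mg = 175 mg.
Total = 1200 + 175 = 1375 mg.

1375 mg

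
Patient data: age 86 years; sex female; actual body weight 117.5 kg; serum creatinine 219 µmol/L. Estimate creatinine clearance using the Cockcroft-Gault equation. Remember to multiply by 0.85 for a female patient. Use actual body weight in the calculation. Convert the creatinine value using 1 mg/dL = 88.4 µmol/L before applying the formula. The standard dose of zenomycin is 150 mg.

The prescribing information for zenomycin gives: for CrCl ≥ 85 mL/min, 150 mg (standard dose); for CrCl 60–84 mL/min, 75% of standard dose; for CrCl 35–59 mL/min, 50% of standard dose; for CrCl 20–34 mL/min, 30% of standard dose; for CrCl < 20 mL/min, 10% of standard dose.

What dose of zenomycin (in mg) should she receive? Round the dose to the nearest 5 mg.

SCr = 219 / 88.4 = 2.477 mg/dL
CrCl = (140 − 86) × 117.5 / (72 × 2.477) × 0.85 = 6345.0 / 178.34 × 0.85 ≈ 30.2 mL/min
CrCl ≈ 30 mL/min → bracket 20–34 mL/min.
30% of 150 mg = 45 mg

45 mg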